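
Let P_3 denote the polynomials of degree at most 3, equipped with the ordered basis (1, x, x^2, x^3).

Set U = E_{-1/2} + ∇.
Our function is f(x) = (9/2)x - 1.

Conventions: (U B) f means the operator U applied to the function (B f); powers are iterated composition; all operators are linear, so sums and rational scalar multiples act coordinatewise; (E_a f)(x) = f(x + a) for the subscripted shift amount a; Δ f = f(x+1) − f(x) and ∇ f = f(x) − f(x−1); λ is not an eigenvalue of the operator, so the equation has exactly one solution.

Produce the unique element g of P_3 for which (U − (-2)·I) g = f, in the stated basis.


write g with unknown coordinates in the stated basis and equate coefficients in (U − (-2)·I) g = f
solving from the highest basis element down gives g = (3/2)x - 7/12
check: U g = (3/2)x + 1/6
so U g − (-2)·g = (9/2)x - 1 = f ✓

the result is g(x) = (3/2)x - 7/12


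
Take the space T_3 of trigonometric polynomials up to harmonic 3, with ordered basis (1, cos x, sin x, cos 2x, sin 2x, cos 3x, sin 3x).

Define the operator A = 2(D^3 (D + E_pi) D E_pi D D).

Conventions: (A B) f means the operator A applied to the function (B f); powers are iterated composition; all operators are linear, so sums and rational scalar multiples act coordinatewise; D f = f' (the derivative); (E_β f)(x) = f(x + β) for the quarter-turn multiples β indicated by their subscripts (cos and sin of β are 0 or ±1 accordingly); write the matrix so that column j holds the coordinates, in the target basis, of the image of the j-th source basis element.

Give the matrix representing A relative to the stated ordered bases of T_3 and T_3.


image of 1: 0
image of cos x: -2cos x - 2sin x
image of sin x: 2cos x - 2sin x
image of cos 2x: -128cos 2x + 256sin 2x
image of sin 2x: -256cos 2x - 128sin 2x
image of cos 3x: -1458cos 3x - 4374sin 3x
image of sin 3x: 4374cos 3x - 1458sin 3x
each image's coordinates form column j of the matrix

the matrix is [[0, 0, 0, 0, 0, 0, 0]; [0, -2, 2, 0, 0, 0, 0]; [0, -2, -2, 0, 0, 0, 0]; [0, 0, 0, -128, -256, 0, 0]; [0, 0, 0, 256, -128, 0, 0]; [0, 0, 0, 0, 0, -1458, 4374]; [0, 0, 0, 0, 0, -4374, -1458]] (rows listed top to bottom)


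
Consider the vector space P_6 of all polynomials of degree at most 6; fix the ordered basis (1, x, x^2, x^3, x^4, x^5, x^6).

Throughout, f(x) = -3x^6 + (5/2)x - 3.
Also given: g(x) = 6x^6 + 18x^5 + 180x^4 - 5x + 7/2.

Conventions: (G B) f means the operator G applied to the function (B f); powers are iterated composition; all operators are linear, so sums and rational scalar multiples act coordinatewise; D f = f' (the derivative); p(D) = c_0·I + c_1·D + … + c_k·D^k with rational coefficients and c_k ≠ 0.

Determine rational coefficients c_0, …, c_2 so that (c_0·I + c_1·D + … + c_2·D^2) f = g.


D^0 f = -3x^6 + (5/2)x - 3
D^1 f = -18x^5 + 5/2
D^2 f = -90x^4
matching coefficients of g against c_0 f + c_1 Df + … from the top degree down determines the c_i
solution: c_0 = -2, c_1 = -1, c_2 = -2

p(D) = -2·I − D − 2·D^2, i.e. c_0 = -2, c_1 = -1, c_2 = -2


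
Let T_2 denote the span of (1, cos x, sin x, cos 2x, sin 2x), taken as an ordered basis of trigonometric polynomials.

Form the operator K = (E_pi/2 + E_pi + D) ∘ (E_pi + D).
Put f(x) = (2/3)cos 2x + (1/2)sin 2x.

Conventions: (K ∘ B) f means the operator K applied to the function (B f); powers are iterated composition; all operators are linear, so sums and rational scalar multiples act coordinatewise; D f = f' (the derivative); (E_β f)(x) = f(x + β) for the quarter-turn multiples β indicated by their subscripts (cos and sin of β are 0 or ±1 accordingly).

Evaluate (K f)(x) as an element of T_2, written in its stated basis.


the image equals g(x) = -(5/3)cos 2x - (10/3)sin 2x

E_pi f = (2/3)cos 2x + (1/2)sin 2x
D f = cos 2x - (4/3)sin 2x
(E_pi + D) f = (5/3)cos 2x - (5/6)sin 2x
E_pi/2 (E_pi + D) f = -(5/3)cos 2x + (5/6)sin 2x
E_pi (E_pi + D) f = (5/3)cos 2x - (5/6)sin 2x
D (E_pi + D) f = -(5/3)cos 2x - (10/3)sin 2x
(E_pi/2 + E_pi + D) (E_pi + D) f = -(5/3)cos 2x - (10/3)sin 2x


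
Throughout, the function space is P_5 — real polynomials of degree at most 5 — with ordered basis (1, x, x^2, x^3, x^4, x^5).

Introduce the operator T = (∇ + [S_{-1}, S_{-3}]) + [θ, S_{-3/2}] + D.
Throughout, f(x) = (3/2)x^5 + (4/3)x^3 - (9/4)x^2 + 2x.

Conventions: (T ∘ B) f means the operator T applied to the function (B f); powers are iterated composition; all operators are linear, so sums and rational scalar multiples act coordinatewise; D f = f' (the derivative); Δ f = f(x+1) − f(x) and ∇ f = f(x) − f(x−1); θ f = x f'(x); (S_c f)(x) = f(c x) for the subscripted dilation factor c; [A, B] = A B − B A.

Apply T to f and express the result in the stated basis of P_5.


the image equals g(x) = 15x^4 - 15x^3 + 23x^2 - (41/2)x + 109/12

∇ f = (15/2)x^4 - 15x^3 + 19x^2 - 16x + 85/12
S_{-3} f = -(729/2)x^5 - 36x^3 - (81/4)x^2 - 6x
S_{-1} S_{-3} f = (729/2)x^5 + 36x^3 - (81/4)x^2 + 6x
S_{-1} f = -(3/2)x^5 - (4/3)x^3 - (9/4)x^2 - 2x
S_{-3} S_{-1} f = (729/2)x^5 + 36x^3 - (81/4)x^2 + 6x
[S_{-1}, S_{-3}] f = 0
(∇ + [S_{-1}, S_{-3}]) f = (15/2)x^4 - 15x^3 + 19x^2 - 16x + 85/12
S_{-3/2} f = -(729/64)x^5 - (9/2)x^3 - (81/16)x^2 - 3x
θ S_{-3/2} f = -(3645/64)x^5 - (27/2)x^3 - (81/8)x^2 - 3x
θ f = (15/2)x^5 + 4x^3 - (9/2)x^2 + 2x
S_{-3/2} θ f = -(3645/64)x^5 - (27/2)x^3 - (81/8)x^2 - 3x
[θ, S_{-3/2}] f = 0
D f = (15/2)x^4 + 4x^2 - (9/2)x + 2
((∇ + [S_{-1}, S_{-3}]) + [θ, S_{-3/2}] + D) f = 15x^4 - 15x^3 + 23x^2 - (41/2)x + 109/12


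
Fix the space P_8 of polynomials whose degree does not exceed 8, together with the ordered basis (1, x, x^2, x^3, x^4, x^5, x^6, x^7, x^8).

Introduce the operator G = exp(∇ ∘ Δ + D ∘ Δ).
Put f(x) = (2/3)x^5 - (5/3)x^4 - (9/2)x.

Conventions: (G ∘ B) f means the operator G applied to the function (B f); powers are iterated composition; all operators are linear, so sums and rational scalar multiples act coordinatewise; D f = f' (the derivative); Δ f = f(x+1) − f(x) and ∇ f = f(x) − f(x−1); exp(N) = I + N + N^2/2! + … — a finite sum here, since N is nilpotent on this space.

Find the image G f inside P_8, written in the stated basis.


order-1 term: (80/3)x^3 - 20x^2 - 20/3
order-2 term: 160x
the series for exp(∇ ∘ Δ + D ∘ Δ) f terminates at order 2
exp(∇ ∘ Δ + D ∘ Δ) f = (2/3)x^5 - (5/3)x^4 + (80/3)x^3 - 20x^2 + (311/2)x - 20/3

the image equals g(x) = (2/3)x^5 - (5/3)x^4 + (80/3)x^3 - 20x^2 + (311/2)x - 20/3


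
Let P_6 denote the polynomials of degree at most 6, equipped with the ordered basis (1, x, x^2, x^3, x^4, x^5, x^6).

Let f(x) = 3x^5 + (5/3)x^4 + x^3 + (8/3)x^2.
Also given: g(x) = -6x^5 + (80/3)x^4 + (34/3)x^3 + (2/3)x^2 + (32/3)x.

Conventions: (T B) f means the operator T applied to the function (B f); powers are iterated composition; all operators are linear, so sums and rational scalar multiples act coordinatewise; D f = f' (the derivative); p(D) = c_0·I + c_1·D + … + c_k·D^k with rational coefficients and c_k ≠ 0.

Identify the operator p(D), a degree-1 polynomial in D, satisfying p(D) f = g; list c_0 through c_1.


D^0 f = 3x^5 + (5/3)x^4 + x^3 + (8/3)x^2
D^1 f = 15x^4 + (20/3)x^3 + 3x^2 + (16/3)x
matching coefficients of g against c_0 f + c_1 Df + … from the top degree down determines the c_i
solution: c_0 = -2, c_1 = 2

c_0 = -2, c_1 = 2


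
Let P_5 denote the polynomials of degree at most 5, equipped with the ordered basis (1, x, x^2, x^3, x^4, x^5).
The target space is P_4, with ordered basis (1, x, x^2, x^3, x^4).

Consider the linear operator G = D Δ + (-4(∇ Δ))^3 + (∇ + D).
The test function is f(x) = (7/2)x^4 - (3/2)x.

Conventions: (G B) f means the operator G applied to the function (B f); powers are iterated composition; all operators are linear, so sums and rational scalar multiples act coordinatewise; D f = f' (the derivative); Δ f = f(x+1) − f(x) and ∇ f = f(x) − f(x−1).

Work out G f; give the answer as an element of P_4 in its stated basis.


the result is g(x) = 28x^3 + 21x^2 + 56x + 15/2

Δ f = 14x^3 + 21x^2 + 14x + 2
D Δ f = 42x^2 + 42x + 14
Δ f = 14x^3 + 21x^2 + 14x + 2
∇ Δ f = 42x^2 + 7
(-4(∇ Δ)) f = -168x^2 - 28
Δ (-4(∇ Δ)) f = -336x - 168
∇ Δ (-4(∇ Δ)) f = -336
(-4(∇ Δ)) (-4(∇ Δ)) f = 1344
Δ (-4(∇ Δ)) (-4(∇ Δ)) f = 0
∇ Δ (-4(∇ Δ)) (-4(∇ Δ)) f = 0
(-4(∇ Δ)) (-4(∇ Δ)) (-4(∇ Δ)) f = 0
∇ f = 14x^3 - 21x^2 + 14x - 5
D f = 14x^3 - 3/2
(∇ + D) f = 28x^3 - 21x^2 + 14x - 13/2
(D Δ + (-4(∇ Δ))^3 + (∇ + D)) f = 28x^3 + 21x^2 + 56x + 15/2


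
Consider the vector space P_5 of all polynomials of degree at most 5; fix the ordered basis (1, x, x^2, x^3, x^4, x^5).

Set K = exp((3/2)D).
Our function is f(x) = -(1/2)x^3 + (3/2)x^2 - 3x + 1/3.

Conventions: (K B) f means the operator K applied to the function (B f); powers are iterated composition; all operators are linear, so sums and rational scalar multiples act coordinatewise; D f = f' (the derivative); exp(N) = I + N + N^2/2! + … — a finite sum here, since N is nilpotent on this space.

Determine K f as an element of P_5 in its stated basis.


the result is g(x) = -(1/2)x^3 - (3/4)x^2 - (15/8)x - 119/48

order-1 term: -(9/4)x^2 + (9/2)x - 9/2
order-2 term: -(27/8)x + 27/8
order-3 term: -27/16
the series for exp((3/2)D) f terminates at order 3
exp((3/2)D) f = -(1/2)x^3 - (3/4)x^2 - (15/8)x - 119/48


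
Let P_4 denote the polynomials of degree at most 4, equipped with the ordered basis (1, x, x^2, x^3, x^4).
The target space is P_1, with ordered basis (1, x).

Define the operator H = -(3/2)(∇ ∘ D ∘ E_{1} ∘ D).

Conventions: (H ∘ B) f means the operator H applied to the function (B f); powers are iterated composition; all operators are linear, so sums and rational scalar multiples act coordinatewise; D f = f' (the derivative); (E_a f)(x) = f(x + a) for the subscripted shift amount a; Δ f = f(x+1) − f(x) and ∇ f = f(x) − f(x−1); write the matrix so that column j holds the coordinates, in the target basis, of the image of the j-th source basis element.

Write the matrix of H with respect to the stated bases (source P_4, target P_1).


image of 1: 0
image of x: 0
image of x^2: 0
image of x^3: -9
image of x^4: -36x - 18
each image's coordinates form column j of the matrix

the matrix is [[0, 0, 0, -9, -18]; [0, 0, 0, 0, -36]] (rows listed top to bottom)


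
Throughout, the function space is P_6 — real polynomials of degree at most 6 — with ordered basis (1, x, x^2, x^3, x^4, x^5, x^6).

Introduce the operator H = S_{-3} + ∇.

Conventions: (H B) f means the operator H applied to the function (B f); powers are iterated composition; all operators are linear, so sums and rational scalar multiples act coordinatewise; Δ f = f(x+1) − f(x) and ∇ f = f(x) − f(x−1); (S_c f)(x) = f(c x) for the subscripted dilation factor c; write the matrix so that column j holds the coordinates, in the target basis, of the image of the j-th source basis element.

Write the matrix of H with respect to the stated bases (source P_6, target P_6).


image of 1: 1
image of x: -3x + 1
image of x^2: 9x^2 + 2x - 1
image of x^3: -27x^3 + 3x^2 - 3x + 1
image of x^4: 81x^4 + 4x^3 - 6x^2 + 4x - 1
image of x^5: -243x^5 + 5x^4 - 10x^3 + 10x^2 - 5x + 1
image of x^6: 729x^6 + 6x^5 - 15x^4 + 20x^3 - 15x^2 + 6x - 1
each image's coordinates form column j of the matrix

the matrix is [[1, 1, -1, 1, -1, 1, -1]; [0, -3, 2, -3, 4, -5, 6]; [0, 0, 9, 3, -6, 10, -15]; [0, 0, 0, -27, 4, -10, 20]; [0, 0, 0, 0, 81, 5, -15]; [0, 0, 0, 0, 0, -243, 6]; [0, 0, 0, 0, 0, 0, 729]] (rows listed top to bottom)


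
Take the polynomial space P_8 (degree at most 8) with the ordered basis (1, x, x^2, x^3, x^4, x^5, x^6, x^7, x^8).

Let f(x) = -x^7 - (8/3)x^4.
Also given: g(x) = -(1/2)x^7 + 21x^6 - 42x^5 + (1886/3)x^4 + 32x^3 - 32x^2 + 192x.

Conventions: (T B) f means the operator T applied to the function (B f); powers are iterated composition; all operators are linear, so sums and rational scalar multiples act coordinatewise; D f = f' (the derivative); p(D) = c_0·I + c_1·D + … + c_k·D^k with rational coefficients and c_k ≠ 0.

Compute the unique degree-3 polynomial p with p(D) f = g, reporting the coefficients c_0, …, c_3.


c_0 = 1/2, c_1 = -3, c_2 = 1, c_3 = -3

D^0 f = -x^7 - (8/3)x^4
D^1 f = -7x^6 - (32/3)x^3
D^2 f = -42x^5 - 32x^2
D^3 f = -210x^4 - 64x
matching coefficients of g against c_0 f + c_1 Df + … from the top degree down determines the c_i
solution: c_0 = 1/2, c_1 = -3, c_2 = 1, c_3 = -3


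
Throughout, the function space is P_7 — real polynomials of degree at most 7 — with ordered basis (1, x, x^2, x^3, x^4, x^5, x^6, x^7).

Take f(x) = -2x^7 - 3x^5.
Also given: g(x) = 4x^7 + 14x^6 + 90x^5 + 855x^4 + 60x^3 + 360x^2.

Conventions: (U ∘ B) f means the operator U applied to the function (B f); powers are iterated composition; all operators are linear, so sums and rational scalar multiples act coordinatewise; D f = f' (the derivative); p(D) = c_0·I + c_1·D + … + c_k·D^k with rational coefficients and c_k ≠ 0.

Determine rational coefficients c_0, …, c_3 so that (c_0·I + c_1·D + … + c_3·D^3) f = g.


D^0 f = -2x^7 - 3x^5
D^1 f = -14x^6 - 15x^4
D^2 f = -84x^5 - 60x^3
D^3 f = -420x^4 - 180x^2
matching coefficients of g against c_0 f + c_1 Df + … from the top degree down determines the c_i
solution: c_0 = -2, c_1 = -1, c_2 = -1, c_3 = -2

c_0 = -2, c_1 = -1, c_2 = -1, c_3 = -2


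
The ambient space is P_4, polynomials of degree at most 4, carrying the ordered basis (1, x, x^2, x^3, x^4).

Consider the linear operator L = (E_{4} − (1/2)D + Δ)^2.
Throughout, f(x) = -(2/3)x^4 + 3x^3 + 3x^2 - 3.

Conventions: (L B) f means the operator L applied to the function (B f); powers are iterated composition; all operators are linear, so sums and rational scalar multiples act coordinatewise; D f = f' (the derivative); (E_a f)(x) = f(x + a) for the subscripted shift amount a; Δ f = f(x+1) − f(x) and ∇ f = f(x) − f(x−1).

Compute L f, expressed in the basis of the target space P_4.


the result is g(x) = -(2/3)x^4 - 21x^3 - 214x^2 - (5077/6)x - 6427/6

E_{4} f = -(2/3)x^4 - (23/3)x^3 - 25x^2 - (8/3)x + 199/3
D f = -(8/3)x^3 + 9x^2 + 6x
(-(1/2)D) f = (4/3)x^3 - (9/2)x^2 - 3x
Δ f = -(8/3)x^3 + 5x^2 + (37/3)x + 16/3
(E_{4} − (1/2)D + Δ) f = -(2/3)x^4 - 9x^3 - (49/2)x^2 + (20/3)x + 215/3
E_{4} (E_{4} − (1/2)D + Δ) f = -(2/3)x^4 - (59/3)x^3 - (393/2)x^2 - 792x - 3121/3
D (E_{4} − (1/2)D + Δ) f = -(8/3)x^3 - 27x^2 - 49x + 20/3
(-(1/2)D) (E_{4} − (1/2)D + Δ) f = (4/3)x^3 + (27/2)x^2 + (49/2)x - 10/3
Δ (E_{4} − (1/2)D + Δ) f = -(8/3)x^3 - 31x^2 - (236/3)x - 55/2
(E_{4} − (1/2)D + Δ) (E_{4} − (1/2)D + Δ) f = -(2/3)x^4 - 21x^3 - 214x^2 - (5077/6)x - 6427/6


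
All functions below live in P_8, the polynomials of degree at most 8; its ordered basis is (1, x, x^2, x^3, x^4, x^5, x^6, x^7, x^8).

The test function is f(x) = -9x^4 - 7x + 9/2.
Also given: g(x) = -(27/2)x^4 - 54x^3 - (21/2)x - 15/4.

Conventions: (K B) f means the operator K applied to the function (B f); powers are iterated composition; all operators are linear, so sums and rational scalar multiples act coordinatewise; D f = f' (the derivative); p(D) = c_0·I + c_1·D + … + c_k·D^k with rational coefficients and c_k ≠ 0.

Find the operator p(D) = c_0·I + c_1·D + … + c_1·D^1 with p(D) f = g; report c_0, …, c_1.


D^0 f = -9x^4 - 7x + 9/2
D^1 f = -36x^3 - 7
matching coefficients of g against c_0 f + c_1 Df + … from the top degree down determines the c_i
solution: c_0 = 3/2, c_1 = 3/2

c_0 = 3/2, c_1 = 3/2


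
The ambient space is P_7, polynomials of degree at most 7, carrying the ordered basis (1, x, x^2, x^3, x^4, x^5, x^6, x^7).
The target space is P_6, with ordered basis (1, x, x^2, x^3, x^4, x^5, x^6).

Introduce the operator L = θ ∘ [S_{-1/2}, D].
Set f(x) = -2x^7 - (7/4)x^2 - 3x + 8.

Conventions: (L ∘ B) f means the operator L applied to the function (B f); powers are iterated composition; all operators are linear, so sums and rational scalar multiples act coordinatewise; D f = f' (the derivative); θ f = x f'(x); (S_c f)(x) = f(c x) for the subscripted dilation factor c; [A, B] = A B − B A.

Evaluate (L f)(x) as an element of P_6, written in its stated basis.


D f = -14x^6 - (7/2)x - 3
S_{-1/2} D f = -(7/32)x^6 + (7/4)x - 3
S_{-1/2} f = (1/64)x^7 - (7/16)x^2 + (3/2)x + 8
D S_{-1/2} f = (7/64)x^6 - (7/8)x + 3/2
[S_{-1/2}, D] f = -(21/64)x^6 + (21/8)x - 9/2
θ [S_{-1/2}, D] f = -(63/32)x^6 + (21/8)x

g(x) = -(63/32)x^6 + (21/8)x


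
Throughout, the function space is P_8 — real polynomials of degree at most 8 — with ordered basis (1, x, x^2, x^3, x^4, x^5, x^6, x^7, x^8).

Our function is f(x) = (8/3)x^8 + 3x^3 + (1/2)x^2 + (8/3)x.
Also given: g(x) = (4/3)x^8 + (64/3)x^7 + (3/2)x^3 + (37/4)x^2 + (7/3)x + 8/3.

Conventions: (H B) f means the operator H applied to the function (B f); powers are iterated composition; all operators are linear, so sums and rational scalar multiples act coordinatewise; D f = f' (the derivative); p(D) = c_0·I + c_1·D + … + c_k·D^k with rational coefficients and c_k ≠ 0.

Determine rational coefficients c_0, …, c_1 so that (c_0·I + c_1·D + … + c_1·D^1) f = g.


D^0 f = (8/3)x^8 + 3x^3 + (1/2)x^2 + (8/3)x
D^1 f = (64/3)x^7 + 9x^2 + x + 8/3
matching coefficients of g against c_0 f + c_1 Df + … from the top degree down determines the c_i
solution: c_0 = 1/2, c_1 = 1

c_0 = 1/2, c_1 = 1


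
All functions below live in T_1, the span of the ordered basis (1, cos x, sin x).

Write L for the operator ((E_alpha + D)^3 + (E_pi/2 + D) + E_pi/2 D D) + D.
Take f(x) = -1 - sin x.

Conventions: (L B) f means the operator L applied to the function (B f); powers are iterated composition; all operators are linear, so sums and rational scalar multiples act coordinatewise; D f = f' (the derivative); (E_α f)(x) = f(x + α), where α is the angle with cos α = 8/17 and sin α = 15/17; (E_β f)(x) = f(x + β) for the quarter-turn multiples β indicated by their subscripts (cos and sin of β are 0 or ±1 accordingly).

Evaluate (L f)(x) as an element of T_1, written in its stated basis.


E_alpha f = -1 - (15/17)cos x - (8/17)sin x
D f = -cos x
(E_alpha + D) f = -1 - (32/17)cos x - (8/17)sin x
E_alpha (E_alpha + D) f = -1 - (376/289)cos x + (416/289)sin x
D (E_alpha + D) f = -(8/17)cos x + (32/17)sin x
(E_alpha + D) (E_alpha + D) f = -1 - (512/289)cos x + (960/289)sin x
E_alpha (E_alpha + D) (E_alpha + D) f = -1 + (10304/4913)cos x + (15360/4913)sin x
D (E_alpha + D) (E_alpha + D) f = (960/289)cos x + (512/289)sin x
(E_alpha + D) (E_alpha + D) (E_alpha + D) f = -1 + (26624/4913)cos x + (24064/4913)sin x
E_pi/2 f = -1 - cos x
D f = -cos x
(E_pi/2 + D) f = -1 - 2cos x
D f = -cos x
D D f = sin x
E_pi/2 D D f = cos x
((E_alpha + D)^3 + (E_pi/2 + D) + E_pi/2 D D) f = -2 + (21711/4913)cos x + (24064/4913)sin x
D f = -cos x
(((E_alpha + D)^3 + (E_pi/2 + D) + E_pi/2 D D) + D) f = -2 + (16798/4913)cos x + (24064/4913)sin x

g(x) = -2 + (16798/4913)cos x + (24064/4913)sin x


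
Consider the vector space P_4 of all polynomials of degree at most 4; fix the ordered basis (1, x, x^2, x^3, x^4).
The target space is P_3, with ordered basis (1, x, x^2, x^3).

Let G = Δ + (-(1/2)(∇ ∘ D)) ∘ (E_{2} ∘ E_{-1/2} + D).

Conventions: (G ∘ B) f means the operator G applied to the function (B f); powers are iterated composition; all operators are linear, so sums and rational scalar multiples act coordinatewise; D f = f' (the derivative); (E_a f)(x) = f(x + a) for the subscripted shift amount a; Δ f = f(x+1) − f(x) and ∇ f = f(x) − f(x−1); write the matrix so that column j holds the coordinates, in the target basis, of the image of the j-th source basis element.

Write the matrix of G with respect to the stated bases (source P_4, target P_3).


image of 1: 0
image of x: 1
image of x^2: 2x
image of x^3: 3x^2 - 5
image of x^4: 4x^3 - 20x + 1/2
each image's coordinates form column j of the matrix

the matrix is [[0, 1, 0, -5, 1/2]; [0, 0, 2, 0, -20]; [0, 0, 0, 3, 0]; [0, 0, 0, 0, 4]] (rows listed top to bottom)


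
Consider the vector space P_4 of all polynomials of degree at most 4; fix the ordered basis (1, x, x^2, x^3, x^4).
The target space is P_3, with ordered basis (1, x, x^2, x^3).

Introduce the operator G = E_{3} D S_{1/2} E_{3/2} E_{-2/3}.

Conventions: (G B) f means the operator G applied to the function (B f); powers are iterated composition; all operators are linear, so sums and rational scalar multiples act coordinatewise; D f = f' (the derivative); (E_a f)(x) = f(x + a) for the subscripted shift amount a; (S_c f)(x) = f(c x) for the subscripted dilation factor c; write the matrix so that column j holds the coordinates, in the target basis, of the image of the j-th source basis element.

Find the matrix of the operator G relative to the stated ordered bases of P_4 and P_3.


image of 1: 0
image of x: 1/2
image of x^2: (1/2)x + 7/3
image of x^3: (3/8)x^2 + (7/2)x + 49/6
image of x^4: (1/4)x^3 + (7/2)x^2 + (49/3)x + 686/27
each image's coordinates form column j of the matrix

the matrix is [[0, 1/2, 7/3, 49/6, 686/27]; [0, 0, 1/2, 7/2, 49/3]; [0, 0, 0, 3/8, 7/2]; [0, 0, 0, 0, 1/4]] (rows listed top to bottom)


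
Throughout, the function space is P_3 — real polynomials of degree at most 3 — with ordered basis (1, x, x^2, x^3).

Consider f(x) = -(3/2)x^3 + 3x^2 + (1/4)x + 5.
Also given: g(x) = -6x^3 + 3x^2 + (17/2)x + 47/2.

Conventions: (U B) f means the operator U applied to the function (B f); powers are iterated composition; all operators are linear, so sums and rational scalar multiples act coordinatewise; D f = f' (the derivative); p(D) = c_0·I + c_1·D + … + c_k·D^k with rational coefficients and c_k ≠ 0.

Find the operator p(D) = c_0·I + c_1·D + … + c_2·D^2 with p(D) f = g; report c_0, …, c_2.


D^0 f = -(3/2)x^3 + 3x^2 + (1/4)x + 5
D^1 f = -(9/2)x^2 + 6x + 1/4
D^2 f = -9x + 6
matching coefficients of g against c_0 f + c_1 Df + … from the top degree down determines the c_i
solution: c_0 = 4, c_1 = 2, c_2 = 1/2

p(D) = 4·I + 2·D + (1/2)·D^2, i.e. c_0 = 4, c_1 = 2, c_2 = 1/2


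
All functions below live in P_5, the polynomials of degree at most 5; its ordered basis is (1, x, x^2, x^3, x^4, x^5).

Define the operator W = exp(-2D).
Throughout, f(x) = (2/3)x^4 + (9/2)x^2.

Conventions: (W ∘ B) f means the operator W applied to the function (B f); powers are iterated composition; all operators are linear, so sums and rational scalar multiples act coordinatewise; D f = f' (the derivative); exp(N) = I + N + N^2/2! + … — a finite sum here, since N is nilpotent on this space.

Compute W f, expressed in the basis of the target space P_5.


the result is g(x) = (2/3)x^4 - (16/3)x^3 + (41/2)x^2 - (118/3)x + 86/3

order-1 term: -(16/3)x^3 - 18x
order-2 term: 16x^2 + 18
order-3 term: -(64/3)x
order-4 term: 32/3
the series for exp(-2D) f terminates at order 4
exp(-2D) f = (2/3)x^4 - (16/3)x^3 + (41/2)x^2 - (118/3)x + 86/3


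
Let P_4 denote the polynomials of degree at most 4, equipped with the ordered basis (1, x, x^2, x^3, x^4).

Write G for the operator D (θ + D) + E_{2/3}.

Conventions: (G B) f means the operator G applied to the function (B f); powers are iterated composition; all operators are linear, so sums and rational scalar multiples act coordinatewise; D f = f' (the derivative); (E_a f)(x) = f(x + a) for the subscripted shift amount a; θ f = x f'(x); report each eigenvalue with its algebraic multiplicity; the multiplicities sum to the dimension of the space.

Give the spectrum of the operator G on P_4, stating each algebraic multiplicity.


image of 1: 1
image of x: x + 5/3
image of x^2: x^2 + (16/3)x + 22/9
image of x^3: x^3 + 11x^2 + (22/3)x + 8/27
image of x^4: x^4 + (56/3)x^3 + (44/3)x^2 + (32/27)x + 16/81
the matrix is upper triangular; its diagonal is (1, 1, 1, 1, 1)
for a triangular matrix the eigenvalues are the diagonal entries, with algebraic multiplicity their repetition count

λ = 1 (multiplicity 5)


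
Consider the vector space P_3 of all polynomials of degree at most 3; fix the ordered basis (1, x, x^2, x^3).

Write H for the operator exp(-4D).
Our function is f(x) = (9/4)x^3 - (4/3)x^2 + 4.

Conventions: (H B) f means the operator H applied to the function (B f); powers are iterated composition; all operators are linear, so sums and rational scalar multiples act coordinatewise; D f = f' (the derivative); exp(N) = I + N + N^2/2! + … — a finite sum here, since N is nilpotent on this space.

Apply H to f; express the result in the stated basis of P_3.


order-1 term: -27x^2 + (32/3)x
order-2 term: 108x - 64/3
order-3 term: -144
the series for exp(-4D) f terminates at order 3
exp(-4D) f = (9/4)x^3 - (85/3)x^2 + (356/3)x - 484/3

the result is g(x) = (9/4)x^3 - (85/3)x^2 + (356/3)x - 484/3


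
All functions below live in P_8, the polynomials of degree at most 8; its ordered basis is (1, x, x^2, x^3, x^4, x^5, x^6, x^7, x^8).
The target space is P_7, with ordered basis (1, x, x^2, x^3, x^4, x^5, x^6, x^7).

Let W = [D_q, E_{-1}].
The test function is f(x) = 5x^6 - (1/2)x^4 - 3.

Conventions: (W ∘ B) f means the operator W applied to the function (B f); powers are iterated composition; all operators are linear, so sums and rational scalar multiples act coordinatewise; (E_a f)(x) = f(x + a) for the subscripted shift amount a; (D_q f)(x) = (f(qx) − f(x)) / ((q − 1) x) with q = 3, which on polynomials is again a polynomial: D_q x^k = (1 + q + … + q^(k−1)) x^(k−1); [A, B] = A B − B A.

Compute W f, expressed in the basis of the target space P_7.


E_{-1} f = 5x^6 - 30x^5 + (149/2)x^4 - 98x^3 + 72x^2 - 28x + 3/2
D_q E_{-1} f = 1820x^5 - 3630x^4 + 2980x^3 - 1274x^2 + 288x - 28
D_q f = 1820x^5 - 20x^3
E_{-1} D_q f = 1820x^5 - 9100x^4 + 18180x^3 - 18140x^2 + 9040x - 1800
[D_q, E_{-1}] f = 5470x^4 - 15200x^3 + 16866x^2 - 8752x + 1772

g(x) = 5470x^4 - 15200x^3 + 16866x^2 - 8752x + 1772


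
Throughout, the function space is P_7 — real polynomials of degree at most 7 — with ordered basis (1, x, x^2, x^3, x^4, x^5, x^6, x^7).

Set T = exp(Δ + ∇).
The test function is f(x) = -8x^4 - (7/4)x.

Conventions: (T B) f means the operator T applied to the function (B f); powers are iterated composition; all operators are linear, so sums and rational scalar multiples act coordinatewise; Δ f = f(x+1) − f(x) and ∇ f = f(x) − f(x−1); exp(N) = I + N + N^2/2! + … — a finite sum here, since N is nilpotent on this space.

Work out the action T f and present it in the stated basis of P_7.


order-1 term: -64x^3 - 64x - 7/2
order-2 term: -192x^2 - 128
order-3 term: -256x
order-4 term: -128
the series for exp(Δ + ∇) f terminates at order 4
exp(Δ + ∇) f = -8x^4 - 64x^3 - 192x^2 - (1287/4)x - 519/2

g(x) = -8x^4 - 64x^3 - 192x^2 - (1287/4)x - 519/2


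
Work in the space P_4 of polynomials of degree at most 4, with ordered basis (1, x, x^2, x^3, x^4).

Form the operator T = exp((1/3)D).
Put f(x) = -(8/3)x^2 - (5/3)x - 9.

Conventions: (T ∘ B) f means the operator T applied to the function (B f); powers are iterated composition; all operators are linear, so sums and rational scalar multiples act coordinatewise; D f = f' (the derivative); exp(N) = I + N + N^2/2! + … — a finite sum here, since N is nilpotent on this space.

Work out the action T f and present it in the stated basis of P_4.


the result is g(x) = -(8/3)x^2 - (31/9)x - 266/27

order-1 term: -(16/9)x - 5/9
order-2 term: -8/27
the series for exp((1/3)D) f terminates at order 2
exp((1/3)D) f = -(8/3)x^2 - (31/9)x - 266/27


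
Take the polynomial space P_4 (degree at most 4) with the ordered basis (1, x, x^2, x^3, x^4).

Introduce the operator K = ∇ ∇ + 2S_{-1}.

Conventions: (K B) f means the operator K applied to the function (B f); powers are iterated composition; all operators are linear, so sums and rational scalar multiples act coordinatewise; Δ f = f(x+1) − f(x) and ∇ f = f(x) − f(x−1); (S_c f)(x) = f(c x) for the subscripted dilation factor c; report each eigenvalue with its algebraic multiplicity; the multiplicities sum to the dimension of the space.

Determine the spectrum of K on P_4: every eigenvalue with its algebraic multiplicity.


λ = -2 (multiplicity 2), λ = 2 (multiplicity 3)

image of 1: 2
image of x: -2x
image of x^2: 2x^2 + 2
image of x^3: -2x^3 + 6x - 6
image of x^4: 2x^4 + 12x^2 - 24x + 14
the matrix is upper triangular; its diagonal is (2, -2, 2, -2, 2)
for a triangular matrix the eigenvalues are the diagonal entries, with algebraic multiplicity their repetition count


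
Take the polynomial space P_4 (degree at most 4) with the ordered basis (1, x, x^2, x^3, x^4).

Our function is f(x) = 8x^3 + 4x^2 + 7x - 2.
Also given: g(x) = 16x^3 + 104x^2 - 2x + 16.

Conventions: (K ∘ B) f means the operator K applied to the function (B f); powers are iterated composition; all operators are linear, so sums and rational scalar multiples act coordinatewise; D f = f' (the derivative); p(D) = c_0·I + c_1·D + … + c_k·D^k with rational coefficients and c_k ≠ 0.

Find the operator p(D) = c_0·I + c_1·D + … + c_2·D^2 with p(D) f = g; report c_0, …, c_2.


c_0 = 2, c_1 = 4, c_2 = -1

D^0 f = 8x^3 + 4x^2 + 7x - 2
D^1 f = 24x^2 + 8x + 7
D^2 f = 48x + 8
matching coefficients of g against c_0 f + c_1 Df + … from the top degree down determines the c_i
solution: c_0 = 2, c_1 = 4, c_2 = -1


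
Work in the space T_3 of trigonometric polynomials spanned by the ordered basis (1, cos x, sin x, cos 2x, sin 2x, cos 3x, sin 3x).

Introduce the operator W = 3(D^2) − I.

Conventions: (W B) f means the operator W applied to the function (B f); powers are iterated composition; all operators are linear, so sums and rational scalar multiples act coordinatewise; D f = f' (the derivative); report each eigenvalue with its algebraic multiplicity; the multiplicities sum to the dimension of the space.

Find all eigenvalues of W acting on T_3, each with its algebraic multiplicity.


image of 1: -1
image of cos x: -4cos x
image of sin x: -4sin x
image of cos 2x: -13cos 2x
image of sin 2x: -13sin 2x
image of cos 3x: -28cos 3x
image of sin 3x: -28sin 3x
the matrix is diagonal; its diagonal is (-1, -4, -4, -13, -13, -28, -28)
for a triangular matrix the eigenvalues are the diagonal entries, with algebraic multiplicity their repetition count

λ = -28 (multiplicity 2), λ = -13 (multiplicity 2), λ = -4 (multiplicity 2), λ = -1 (multiplicity 1)


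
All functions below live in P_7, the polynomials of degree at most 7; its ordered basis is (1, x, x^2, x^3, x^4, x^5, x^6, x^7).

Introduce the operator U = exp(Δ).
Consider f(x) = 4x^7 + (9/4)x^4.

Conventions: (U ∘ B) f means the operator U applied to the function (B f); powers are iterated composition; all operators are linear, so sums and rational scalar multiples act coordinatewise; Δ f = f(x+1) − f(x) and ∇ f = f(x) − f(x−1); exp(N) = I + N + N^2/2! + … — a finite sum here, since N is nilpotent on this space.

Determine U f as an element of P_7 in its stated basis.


order-1 term: 28x^6 + 84x^5 + 140x^4 + 149x^3 + (195/2)x^2 + 37x + 25/4
order-2 term: 84x^5 + 420x^4 + 980x^3 + (2547/2)x^2 + 895x + 1071/4
order-3 term: 140x^4 + 840x^3 + 2100x^2 + 2529x + 2435/2
order-4 term: 140x^3 + 840x^2 + 1820x + 5609/4
order-5 term: 84x^2 + 420x + 560
order-6 term: 28x + 84
order-7 term: 4
the series for exp(Δ) f terminates at order 7
exp(Δ) f = 4x^7 + 28x^6 + 168x^5 + (2809/4)x^4 + 2109x^3 + 4395x^2 + 5729x + 14167/4

the image equals g(x) = 4x^7 + 28x^6 + 168x^5 + (2809/4)x^4 + 2109x^3 + 4395x^2 + 5729x + 14167/4


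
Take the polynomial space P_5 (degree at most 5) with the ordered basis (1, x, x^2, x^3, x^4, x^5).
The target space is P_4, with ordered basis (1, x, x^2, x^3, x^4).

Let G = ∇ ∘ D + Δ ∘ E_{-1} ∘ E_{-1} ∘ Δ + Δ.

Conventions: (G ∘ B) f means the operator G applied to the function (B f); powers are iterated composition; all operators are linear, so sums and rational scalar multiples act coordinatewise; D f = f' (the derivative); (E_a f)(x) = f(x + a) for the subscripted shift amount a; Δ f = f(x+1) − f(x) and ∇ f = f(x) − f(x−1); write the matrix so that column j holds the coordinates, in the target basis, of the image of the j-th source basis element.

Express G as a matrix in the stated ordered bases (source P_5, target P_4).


image of 1: 0
image of x: 1
image of x^2: 2x + 5
image of x^3: 3x^2 + 15x - 8
image of x^4: 4x^3 + 30x^2 - 32x + 19
image of x^5: 5x^4 + 50x^3 - 80x^2 + 95x - 34
each image's coordinates form column j of the matrix

the matrix is [[0, 1, 5, -8, 19, -34]; [0, 0, 2, 15, -32, 95]; [0, 0, 0, 3, 30, -80]; [0, 0, 0, 0, 4, 50]; [0, 0, 0, 0, 0, 5]] (rows listed top to bottom)


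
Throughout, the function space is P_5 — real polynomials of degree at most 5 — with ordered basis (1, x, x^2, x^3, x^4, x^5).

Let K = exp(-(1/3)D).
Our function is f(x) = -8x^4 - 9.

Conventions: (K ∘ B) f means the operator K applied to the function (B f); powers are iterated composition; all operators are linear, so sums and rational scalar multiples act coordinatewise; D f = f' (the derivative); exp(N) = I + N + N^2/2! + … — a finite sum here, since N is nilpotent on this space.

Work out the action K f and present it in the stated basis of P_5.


the result is g(x) = -8x^4 + (32/3)x^3 - (16/3)x^2 + (32/27)x - 737/81

order-1 term: (32/3)x^3
order-2 term: -(16/3)x^2
order-3 term: (32/27)x
order-4 term: -8/81
the series for exp(-(1/3)D) f terminates at order 4
exp(-(1/3)D) f = -8x^4 + (32/3)x^3 - (16/3)x^2 + (32/27)x - 737/81


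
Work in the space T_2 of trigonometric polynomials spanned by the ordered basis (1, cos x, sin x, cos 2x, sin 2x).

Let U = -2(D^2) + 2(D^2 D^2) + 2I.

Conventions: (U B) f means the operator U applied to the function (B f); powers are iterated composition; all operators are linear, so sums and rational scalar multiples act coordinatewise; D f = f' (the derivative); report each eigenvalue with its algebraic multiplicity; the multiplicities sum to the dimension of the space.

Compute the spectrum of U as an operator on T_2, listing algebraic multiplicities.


image of 1: 2
image of cos x: 6cos x
image of sin x: 6sin x
image of cos 2x: 42cos 2x
image of sin 2x: 42sin 2x
the matrix is diagonal; its diagonal is (2, 6, 6, 42, 42)
for a triangular matrix the eigenvalues are the diagonal entries, with algebraic multiplicity their repetition count

λ = 2 (multiplicity 1), λ = 6 (multiplicity 2), λ = 42 (multiplicity 2)


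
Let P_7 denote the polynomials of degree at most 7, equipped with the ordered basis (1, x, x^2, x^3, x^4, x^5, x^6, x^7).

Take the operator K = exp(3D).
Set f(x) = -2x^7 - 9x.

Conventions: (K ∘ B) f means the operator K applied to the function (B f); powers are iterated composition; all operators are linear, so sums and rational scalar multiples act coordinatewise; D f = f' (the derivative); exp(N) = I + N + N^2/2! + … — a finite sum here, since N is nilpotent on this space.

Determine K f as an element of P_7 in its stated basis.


the image equals g(x) = -2x^7 - 42x^6 - 378x^5 - 1890x^4 - 5670x^3 - 10206x^2 - 10215x - 4401

order-1 term: -42x^6 - 27
order-2 term: -378x^5
order-3 term: -1890x^4
order-4 term: -5670x^3
order-5 term: -10206x^2
order-6 term: -10206x
order-7 term: -4374
the series for exp(3D) f terminates at order 7
exp(3D) f = -2x^7 - 42x^6 - 378x^5 - 1890x^4 - 5670x^3 - 10206x^2 - 10215x - 4401


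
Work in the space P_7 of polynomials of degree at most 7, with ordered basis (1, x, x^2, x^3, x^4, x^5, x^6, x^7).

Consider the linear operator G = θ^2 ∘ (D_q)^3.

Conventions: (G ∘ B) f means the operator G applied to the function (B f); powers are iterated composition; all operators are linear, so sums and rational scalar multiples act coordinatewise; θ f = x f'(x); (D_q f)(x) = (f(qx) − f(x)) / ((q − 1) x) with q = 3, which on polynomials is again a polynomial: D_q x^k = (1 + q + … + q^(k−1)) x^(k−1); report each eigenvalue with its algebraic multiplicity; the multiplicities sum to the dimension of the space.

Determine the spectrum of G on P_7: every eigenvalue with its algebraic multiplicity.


λ = 0 (multiplicity 8)

image of 1: 0
image of x: 0
image of x^2: 0
image of x^3: 0
image of x^4: 2080x
image of x^5: 251680x^2
image of x^6: 15855840x^3
image of x^7: 770241472x^4
the matrix is upper triangular; its diagonal is (0, 0, 0, 0, 0, 0, 0, 0)
for a triangular matrix the eigenvalues are the diagonal entries, with algebraic multiplicity their repetition count


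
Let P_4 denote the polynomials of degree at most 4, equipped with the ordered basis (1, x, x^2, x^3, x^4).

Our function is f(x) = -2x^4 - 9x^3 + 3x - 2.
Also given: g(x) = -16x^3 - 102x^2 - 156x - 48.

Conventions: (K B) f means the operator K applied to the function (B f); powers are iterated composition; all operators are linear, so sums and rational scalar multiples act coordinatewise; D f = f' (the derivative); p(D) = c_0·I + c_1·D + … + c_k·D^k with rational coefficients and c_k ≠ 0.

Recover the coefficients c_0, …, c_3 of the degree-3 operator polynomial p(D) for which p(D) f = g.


c_0 = 0, c_1 = 2, c_2 = 2, c_3 = 1

D^0 f = -2x^4 - 9x^3 + 3x - 2
D^1 f = -8x^3 - 27x^2 + 3
D^2 f = -24x^2 - 54x
D^3 f = -48x - 54
matching coefficients of g against c_0 f + c_1 Df + … from the top degree down determines the c_i
solution: c_0 = 0, c_1 = 2, c_2 = 2, c_3 = 1


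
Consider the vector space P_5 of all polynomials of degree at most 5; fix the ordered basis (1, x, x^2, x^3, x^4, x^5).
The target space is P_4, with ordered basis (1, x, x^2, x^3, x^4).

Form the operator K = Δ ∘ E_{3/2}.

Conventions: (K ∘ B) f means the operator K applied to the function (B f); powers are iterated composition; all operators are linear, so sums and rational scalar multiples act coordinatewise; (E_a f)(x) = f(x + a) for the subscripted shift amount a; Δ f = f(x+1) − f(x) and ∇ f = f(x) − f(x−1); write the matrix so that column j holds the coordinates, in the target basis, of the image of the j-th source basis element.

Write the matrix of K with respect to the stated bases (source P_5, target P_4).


image of 1: 0
image of x: 1
image of x^2: 2x + 4
image of x^3: 3x^2 + 12x + 49/4
image of x^4: 4x^3 + 24x^2 + 49x + 34
image of x^5: 5x^4 + 40x^3 + (245/2)x^2 + 170x + 1441/16
each image's coordinates form column j of the matrix

the matrix is [[0, 1, 4, 49/4, 34, 1441/16]; [0, 0, 2, 12, 49, 170]; [0, 0, 0, 3, 24, 245/2]; [0, 0, 0, 0, 4, 40]; [0, 0, 0, 0, 0, 5]] (rows listed top to bottom)


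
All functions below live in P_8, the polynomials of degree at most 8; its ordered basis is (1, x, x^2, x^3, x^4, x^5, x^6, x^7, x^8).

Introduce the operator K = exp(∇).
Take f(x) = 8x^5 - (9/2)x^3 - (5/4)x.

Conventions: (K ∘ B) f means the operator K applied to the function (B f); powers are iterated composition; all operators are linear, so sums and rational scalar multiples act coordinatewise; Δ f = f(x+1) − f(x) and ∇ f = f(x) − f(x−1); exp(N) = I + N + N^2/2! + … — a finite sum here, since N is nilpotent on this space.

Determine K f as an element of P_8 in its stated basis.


order-1 term: 40x^4 - 80x^3 + (133/2)x^2 - (53/2)x + 9/4
order-2 term: 80x^3 - 240x^2 + (533/2)x - 213/2
order-3 term: 80x^2 - 240x + 391/2
order-4 term: 40x - 80
order-5 term: 8
the series for exp(∇) f terminates at order 5
exp(∇) f = 8x^5 + 40x^4 - (9/2)x^3 - (187/2)x^2 + (155/4)x + 77/4

the image equals g(x) = 8x^5 + 40x^4 - (9/2)x^3 - (187/2)x^2 + (155/4)x + 77/4


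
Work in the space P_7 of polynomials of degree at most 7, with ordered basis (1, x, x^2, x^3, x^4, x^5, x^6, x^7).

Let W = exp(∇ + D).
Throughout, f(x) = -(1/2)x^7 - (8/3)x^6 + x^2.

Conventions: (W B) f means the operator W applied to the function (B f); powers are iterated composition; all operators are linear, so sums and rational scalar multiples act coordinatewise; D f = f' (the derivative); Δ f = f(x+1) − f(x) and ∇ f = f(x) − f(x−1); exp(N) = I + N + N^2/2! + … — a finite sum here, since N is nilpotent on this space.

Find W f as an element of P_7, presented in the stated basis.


order-1 term: -7x^6 - (43/2)x^5 + (45/2)x^4 - (215/6)x^3 + (59/2)x^2 - (17/2)x + 7/6
order-2 term: -42x^5 - 55x^4 + (255/2)x^3 - 230x^2 + (381/2)x - 179/3
order-3 term: -140x^4 - (20/3)x^3 + 225x^2 - (875/2)x + 501/2
order-4 term: -280x^3 + 200x^2 + 90x - 725/3
order-5 term: -336x^2 + 328x - 60
order-6 term: -224x + 496/3
order-7 term: -64
the series for exp(∇ + D) f terminates at order 7
exp(∇ + D) f = -(1/2)x^7 - (29/3)x^6 - (127/2)x^5 - (345/2)x^4 - 195x^3 - (221/2)x^2 - (123/2)x - 25/3

the result is g(x) = -(1/2)x^7 - (29/3)x^6 - (127/2)x^5 - (345/2)x^4 - 195x^3 - (221/2)x^2 - (123/2)x - 25/3
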